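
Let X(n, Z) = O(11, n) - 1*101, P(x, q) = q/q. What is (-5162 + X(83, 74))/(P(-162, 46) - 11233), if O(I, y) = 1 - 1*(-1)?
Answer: 5261/11232 ≈ 0.46839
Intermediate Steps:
O(I, y) = 2 (O(I, y) = 1 + 1 = 2)
P(x, q) = 1
X(n, Z) = -99 (X(n, Z) = 2 - 1*101 = 2 - 101 = -99)
(-5162 + X(83, 74))/(P(-162, 46) - 11233) = (-5162 - 99)/(1 - 11233) = -5261/(-11232) = -5261*(-1/11232) = 5261/11232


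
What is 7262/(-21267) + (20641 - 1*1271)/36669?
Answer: 2855912/15290973 ≈ 0.18677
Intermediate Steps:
7262/(-21267) + (20641 - 1*1271)/36669 = 7262*(-1/21267) + (20641 - 1271)*(1/36669) = -7262/21267 + 19370*(1/36669) = -7262/21267 + 19370/36669 = 2855912/15290973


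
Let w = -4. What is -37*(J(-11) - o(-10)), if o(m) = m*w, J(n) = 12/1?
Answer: 1036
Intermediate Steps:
J(n) = 12 (J(n) = 12*1 = 12)
o(m) = -4*m (o(m) = m*(-4) = -4*m)
-37*(J(-11) - o(-10)) = -37*(12 - (-4)*(-10)) = -37*(12 - 1*40) = -37*(12 - 40) = -37*(-28) = 1036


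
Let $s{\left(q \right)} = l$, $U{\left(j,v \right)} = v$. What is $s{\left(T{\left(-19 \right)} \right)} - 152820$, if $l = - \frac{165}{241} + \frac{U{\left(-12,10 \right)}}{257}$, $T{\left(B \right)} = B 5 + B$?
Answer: $- \frac{9465252335}{61937} \approx -1.5282 \cdot 10^{5}$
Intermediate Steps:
$T{\left(B \right)} = 6 B$ ($T{\left(B \right)} = 5 B + B = 6 B$)
$l = - \frac{39995}{61937}$ ($l = - \frac{165}{241} + \frac{10}{257} = - \frac{39995}{61937} \approx -0.64574$)
$s{\left(q \right)} = - \frac{39995}{61937}$
$s{\left(T{\left(-19 \right)} \right)} - 152820 = - \frac{39995}{61937} - 152820 = - \frac{9465252335}{61937}$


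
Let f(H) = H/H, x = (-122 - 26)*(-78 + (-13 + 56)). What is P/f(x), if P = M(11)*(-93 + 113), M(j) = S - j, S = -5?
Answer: -320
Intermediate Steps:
M(j) = -5 - j
x = 5180 (x = -148*(-78 + 43) = -148*(-35) = 5180)
f(H) = 1
P = -320 (P = (-5 - 1*11)*(-93 + 113) = (-5 - 11)*20 = -16*20 = -320)
P/f(x) = -320/1 = -320*1 = -320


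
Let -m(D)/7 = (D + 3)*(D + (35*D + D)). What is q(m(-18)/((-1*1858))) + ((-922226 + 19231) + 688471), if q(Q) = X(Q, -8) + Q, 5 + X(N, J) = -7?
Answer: -199268979/929 ≈ -2.1450e+5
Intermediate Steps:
m(D) = -259*D*(3 + D) (m(D) = -7*(D + 3)*(D + (35*D + D)) = -7*(3 + D)*(D + 36*D) = -7*(3 + D)*37*D = -259*D*(3 + D))
X(N, J) = -12 (X(N, J) = -5 - 7 = -12)
q(Q) = -12 + Q
q(m(-18)/((-1*1858))) + ((-922226 + 19231) + 688471) = (-12 + (-259*(-18)*(3 - 18))/((-1*1858))) + ((-922226 + 19231) + 688471) = (-12 - 259*(-18)*(-15)/(-1858)) + (-902995 + 688471) = (-12 - 69930*(-1/1858)) - 214524 = (-12 + 34965/929) - 214524 = 23817/929 - 214524 = -199268979/929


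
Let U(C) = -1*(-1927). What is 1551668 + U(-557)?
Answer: 1553595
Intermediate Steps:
U(C) = 1927
1551668 + U(-557) = 1551668 + 1927 = 1553595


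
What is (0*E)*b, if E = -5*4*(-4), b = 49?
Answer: 0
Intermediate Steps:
E = 80 (E = -20*(-4) = 80)
(0*E)*b = (0*80)*49 = 0*49 = 0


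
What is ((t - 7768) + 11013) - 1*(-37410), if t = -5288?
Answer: 35367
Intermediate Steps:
((t - 7768) + 11013) - 1*(-37410) = ((-5288 - 7768) + 11013) - 1*(-37410) = (-13056 + 11013) + 37410 = -2043 + 37410 = 35367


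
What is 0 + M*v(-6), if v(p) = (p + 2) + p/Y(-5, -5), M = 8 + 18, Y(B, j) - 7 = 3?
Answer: -598/5 ≈ -119.60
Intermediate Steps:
Y(B, j) = 10 (Y(B, j) = 7 + 3 = 10)
M = 26
v(p) = 2 + 11*p/10 (v(p) = (p + 2) + p/10 = (2 + p) + p*(⅒) = (2 + p) + p/10 = 2 + 11*p/10)
0 + M*v(-6) = 0 + 26*(2 + (11/10)*(-6)) = 0 + 26*(2 - 33/5) = 0 + 26*(-23/5) = 0 - 598/5 = -598/5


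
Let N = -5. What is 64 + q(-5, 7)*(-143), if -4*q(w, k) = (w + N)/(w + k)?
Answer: -459/4 ≈ -114.75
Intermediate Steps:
q(w, k) = -(-5 + w)/(4*(k + w)) (q(w, k) = -(w - 5)/(4*(w + k)) = -(-5 + w)/(4*(k + w)))
64 + q(-5, 7)*(-143) = 64 + ((5 - 1*(-5))/(4*(7 - 5)))*(-143) = 64 + ((¼)*(5 + 5)/2)*(-143) = 64 + ((¼)*(½)*10)*(-143) = 64 + (5/4)*(-143) = 64 - 715/4 = -459/4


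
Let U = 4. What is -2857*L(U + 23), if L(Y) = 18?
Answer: -51426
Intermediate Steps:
-2857*L(U + 23) = -2857*18 = -51426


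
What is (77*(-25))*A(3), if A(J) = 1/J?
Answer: -1925/3 ≈ -641.67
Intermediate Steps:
(77*(-25))*A(3) = (77*(-25))/3 = -1925*⅓ = -1925/3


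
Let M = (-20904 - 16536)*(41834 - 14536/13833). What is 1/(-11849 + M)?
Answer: -1537/2407306985673 ≈ -6.3847e-10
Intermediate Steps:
M = -2407288773760/1537 (M = -37440*(41834 - 14536*1/13833) = -37440*(41834 - 14536/13833) = -37440*578675186/13833 = -2407288773760/1537 ≈ -1.5662e+9)
1/(-11849 + M) = 1/(-11849 - 2407288773760/1537) = 1/(-2407306985673/1537) = -1537/2407306985673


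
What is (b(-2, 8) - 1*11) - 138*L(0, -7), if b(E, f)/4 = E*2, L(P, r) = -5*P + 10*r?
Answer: 9633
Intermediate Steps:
b(E, f) = 8*E (b(E, f) = 4*(E*2) = 4*(2*E) = 8*E)
(b(-2, 8) - 1*11) - 138*L(0, -7) = (8*(-2) - 1*11) - 138*(-5*0 + 10*(-7)) = (-16 - 11) - 138*(0 - 70) = -27 - 138*(-70) = -27 + 9660 = 9633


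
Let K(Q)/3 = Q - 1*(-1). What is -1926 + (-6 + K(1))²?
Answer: -1926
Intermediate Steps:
K(Q) = 3 + 3*Q (K(Q) = 3*(Q - 1*(-1)) = 3*(Q + 1) = 3*(1 + Q) = 3 + 3*Q)
-1926 + (-6 + K(1))² = -1926 + (-6 + (3 + 3*1))² = -1926 + (-6 + (3 + 3))² = -1926 + (-6 + 6)² = -1926 + 0² = -1926 + 0 = -1926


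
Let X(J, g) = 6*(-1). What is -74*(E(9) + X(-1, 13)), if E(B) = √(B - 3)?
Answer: 444 - 74*√6 ≈ 262.74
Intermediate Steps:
E(B) = √(-3 + B)
X(J, g) = -6
-74*(E(9) + X(-1, 13)) = -74*(√(-3 + 9) - 6) = -74*(√6 - 6) = -74*(-6 + √6) = 444 - 74*√6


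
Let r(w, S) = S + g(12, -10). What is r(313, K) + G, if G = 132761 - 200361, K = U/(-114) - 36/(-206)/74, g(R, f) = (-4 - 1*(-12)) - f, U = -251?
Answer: -29360312641/434454 ≈ -67580.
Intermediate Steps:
g(R, f) = 8 - f (g(R, f) = (-4 + 12) - f = 8 - f)
K = 957587/434454 (K = -251/(-114) - 36/(-206)/74 = -251*(-1/114) - 36*(-1/206)*(1/74) = 251/114 + (18/103)*(1/74) = 251/114 + 9/3811 = 957587/434454 ≈ 2.2041)
r(w, S) = 18 + S (r(w, S) = S + (8 - 1*(-10)) = S + (8 + 10) = S + 18 = 18 + S)
G = -67600
r(313, K) + G = (18 + 957587/434454) - 67600 = 8777759/434454 - 67600 = -29360312641/434454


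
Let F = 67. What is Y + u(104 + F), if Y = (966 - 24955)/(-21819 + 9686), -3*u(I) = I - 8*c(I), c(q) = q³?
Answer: 161779492576/12133 ≈ 1.3334e+7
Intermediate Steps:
u(I) = -I/3 + 8*I³/3 (u(I) = -(I - 8*I³)/3 = -I/3 + 8*I³/3)
Y = 23989/12133 (Y = -23989/(-12133) = -23989*(-1/12133) = 23989/12133 ≈ 1.9772)
Y + u(104 + F) = 23989/12133 + (104 + 67)*(-1 + 8*(104 + 67)²)/3 = 23989/12133 + (⅓)*171*(-1 + 8*171²) = 23989/12133 + (⅓)*171*(-1 + 8*29241) = 23989/12133 + (⅓)*171*(-1 + 233928) = 23989/12133 + (⅓)*171*233927 = 23989/12133 + 13333839 = 161779492576/12133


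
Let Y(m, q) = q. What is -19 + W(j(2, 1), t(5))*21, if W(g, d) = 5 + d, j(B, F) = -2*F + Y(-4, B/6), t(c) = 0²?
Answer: 86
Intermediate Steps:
t(c) = 0
j(B, F) = -2*F + B/6
-19 + W(j(2, 1), t(5))*21 = -19 + (5 + 0)*21 = -19 + 5*21 = -19 + 105 = 86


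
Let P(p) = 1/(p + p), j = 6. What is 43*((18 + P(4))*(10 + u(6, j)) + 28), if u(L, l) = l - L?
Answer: 35991/4 ≈ 8997.8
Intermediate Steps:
P(p) = 1/(2*p)
43*((18 + P(4))*(10 + u(6, j)) + 28) = 43*((18 + (½)/4)*(10 + (6 - 1*6)) + 28) = 43*((18 + (½)*(¼))*(10 + (6 - 6)) + 28) = 43*((18 + ⅛)*(10 + 0) + 28) = 43*((145/8)*10 + 28) = 43*(725/4 + 28) = 43*(837/4) = 35991/4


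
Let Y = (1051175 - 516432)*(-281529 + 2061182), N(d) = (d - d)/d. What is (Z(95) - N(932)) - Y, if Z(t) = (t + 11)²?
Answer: -951656972943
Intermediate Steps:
Z(t) = (11 + t)²
N(d) = 0 (N(d) = 0/d = 0)
Y = 951656984179 (Y = 534743*1779653 = 951656984179)
(Z(95) - N(932)) - Y = ((11 + 95)² - 1*0) - 1*951656984179 = (106² + 0) - 951656984179 = (11236 + 0) - 951656984179 = 11236 - 951656984179 = -951656972943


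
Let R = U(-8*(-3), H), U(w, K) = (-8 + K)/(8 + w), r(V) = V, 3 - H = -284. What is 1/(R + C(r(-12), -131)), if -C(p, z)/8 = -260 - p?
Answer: 32/63767 ≈ 0.00050183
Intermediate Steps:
H = 287 (H = 3 - 1*(-284) = 3 + 284 = 287)
U(w, K) = (-8 + K)/(8 + w)
C(p, z) = 2080 + 8*p (C(p, z) = -8*(-260 - p) = 2080 + 8*p)
R = 279/32 (R = (-8 + 287)/(8 - 8*(-3)) = 279/(8 + 24) = 279/32 ≈ 8.7188)
1/(R + C(r(-12), -131)) = 1/(279/32 + (2080 + 8*(-12))) = 1/(279/32 + (2080 - 96)) = 1/(279/32 + 1984) = 1/(63767/32) = 32/63767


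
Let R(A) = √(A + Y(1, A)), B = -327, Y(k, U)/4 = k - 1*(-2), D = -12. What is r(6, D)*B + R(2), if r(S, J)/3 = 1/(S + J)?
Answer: 327/2 + √14 ≈ 167.24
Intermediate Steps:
Y(k, U) = 8 + 4*k (Y(k, U) = 4*(k - 1*(-2)) = 4*(k + 2) = 4*(2 + k) = 8 + 4*k)
R(A) = √(12 + A) (R(A) = √(A + (8 + 4*1)) = √(A + (8 + 4)) = √(A + 12) = √(12 + A))
r(S, J) = 3/(J + S) (r(S, J) = 3/(S + J) = 3/(J + S))
r(6, D)*B + R(2) = (3/(-12 + 6))*(-327) + √(12 + 2) = (3/(-6))*(-327) + √14 = (3*(-⅙))*(-327) + √14 = -½*(-327) + √14 = 327/2 + √14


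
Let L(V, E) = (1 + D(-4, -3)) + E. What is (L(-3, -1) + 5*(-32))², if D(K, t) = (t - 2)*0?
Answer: 25600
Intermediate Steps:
D(K, t) = 0 (D(K, t) = (-2 + t)*0 = 0)
L(V, E) = 1 + E (L(V, E) = (1 + 0) + E = 1 + E)
(L(-3, -1) + 5*(-32))² = ((1 - 1) + 5*(-32))² = (0 - 160)² = (-160)² = 25600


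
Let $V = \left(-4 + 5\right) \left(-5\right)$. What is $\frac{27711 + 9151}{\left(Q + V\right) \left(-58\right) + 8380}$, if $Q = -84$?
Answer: $\frac{18431}{6771} \approx 2.722$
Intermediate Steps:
$V = -5$ ($V = 1 \left(-5\right) = -5$)
$\frac{27711 + 9151}{\left(Q + V\right) \left(-58\right) + 8380} = \frac{27711 + 9151}{\left(-84 - 5\right) \left(-58\right) + 8380} = \frac{36862}{\left(-89\right) \left(-58\right) + 8380} = \frac{36862}{5162 + 8380} = \frac{36862}{13542} = 36862 \cdot \frac{1}{13542} = \frac{18431}{6771}$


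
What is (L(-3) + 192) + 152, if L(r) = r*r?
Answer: 353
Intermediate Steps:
L(r) = r**2
(L(-3) + 192) + 152 = ((-3)**2 + 192) + 152 = (9 + 192) + 152 = 201 + 152 = 353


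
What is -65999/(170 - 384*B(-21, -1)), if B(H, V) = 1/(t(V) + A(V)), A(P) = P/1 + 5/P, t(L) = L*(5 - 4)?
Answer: -461993/1574 ≈ -293.52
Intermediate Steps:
t(L) = L (t(L) = L*1 = L)
A(P) = P + 5/P (A(P) = P*1 + 5/P = P + 5/P)
B(H, V) = 1/(2*V + 5/V) (B(H, V) = 1/(V + (V + 5/V)) = 1/(2*V + 5/V))
-65999/(170 - 384*B(-21, -1)) = -65999/(170 - (-384)/(5 + 2*(-1)²)) = -65999/(170 - (-384)/(5 + 2*1)) = -65999/(170 - (-384)/(5 + 2)) = -65999/(170 - (-384)/7) = -65999/(170 - 384*(-⅐)) = -65999/(170 + 384/7) = -65999/1574/7 = -65999*7/1574 = -461993/1574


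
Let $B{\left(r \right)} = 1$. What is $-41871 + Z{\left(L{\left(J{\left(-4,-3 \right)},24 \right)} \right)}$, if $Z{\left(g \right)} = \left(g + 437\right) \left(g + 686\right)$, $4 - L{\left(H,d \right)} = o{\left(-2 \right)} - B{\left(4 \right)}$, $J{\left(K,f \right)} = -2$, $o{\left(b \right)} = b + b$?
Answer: $268099$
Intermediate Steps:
$o{\left(b \right)} = 2 b$
$L{\left(H,d \right)} = 9$ ($L{\left(H,d \right)} = 4 - \left(2 \left(-2\right) - 1\right) = 4 - \left(-4 - 1\right) = 4 - -5 = 4 + 5 = 9$)
$Z{\left(g \right)} = \left(437 + g\right) \left(686 + g\right)$
$-41871 + Z{\left(L{\left(J{\left(-4,-3 \right)},24 \right)} \right)} = -41871 + \left(299782 + 9^{2} + 1123 \cdot 9\right) = -41871 + \left(299782 + 81 + 10107\right) = -41871 + 309970 = 268099$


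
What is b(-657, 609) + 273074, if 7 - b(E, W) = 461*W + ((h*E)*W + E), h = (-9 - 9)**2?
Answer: 129629601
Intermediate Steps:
h = 324 (h = (-18)**2 = 324)
b(E, W) = 7 - E - 461*W - 324*E*W (b(E, W) = 7 - (461*W + ((324*E)*W + E)) = 7 - (461*W + (324*E*W + E)) = 7 - (461*W + (E + 324*E*W)) = 7 - (E + 461*W + 324*E*W) = 7 + (-E - 461*W - 324*E*W) = 7 - E - 461*W - 324*E*W)
b(-657, 609) + 273074 = (7 - 1*(-657) - 461*609 - 324*(-657)*609) + 273074 = (7 + 657 - 280749 + 129636612) + 273074 = 129356527 + 273074 = 129629601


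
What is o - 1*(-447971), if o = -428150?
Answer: 19821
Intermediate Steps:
o - 1*(-447971) = -428150 - 1*(-447971) = -428150 + 447971 = 19821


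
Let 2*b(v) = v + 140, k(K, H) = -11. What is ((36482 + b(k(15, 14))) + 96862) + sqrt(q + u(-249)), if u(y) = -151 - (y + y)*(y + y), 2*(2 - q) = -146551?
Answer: 266817/2 + I*sqrt(699510)/2 ≈ 1.3341e+5 + 418.18*I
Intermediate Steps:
q = 146555/2 (q = 2 - 1/2*(-146551) = 2 + 146551/2 = 146555/2 ≈ 73278.)
u(y) = -151 - 4*y**2 (u(y) = -151 - 2*y*2*y = -151 - 4*y**2)
b(v) = 70 + v/2 (b(v) = (v + 140)/2 = (140 + v)/2 = 70 + v/2)
((36482 + b(k(15, 14))) + 96862) + sqrt(q + u(-249)) = ((36482 + (70 + (1/2)*(-11))) + 96862) + sqrt(146555/2 + (-151 - 4*(-249)**2)) = ((36482 + (70 - 11/2)) + 96862) + sqrt(146555/2 + (-151 - 4*62001)) = ((36482 + 129/2) + 96862) + sqrt(146555/2 + (-151 - 248004)) = (73093/2 + 96862) + sqrt(146555/2 - 248155) = 266817/2 + sqrt(-349755/2) = 266817/2 + I*sqrt(699510)/2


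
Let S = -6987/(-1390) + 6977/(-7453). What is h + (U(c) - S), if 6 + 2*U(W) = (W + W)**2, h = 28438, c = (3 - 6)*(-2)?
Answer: 295280736609/10359670 ≈ 28503.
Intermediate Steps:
c = 6 (c = -3*(-2) = 6)
U(W) = -3 + 2*W**2 (U(W) = -3 + (W + W)**2/2 = -3 + (2*W)**2/2 = -3 + (4*W**2)/2 = -3 + 2*W**2)
S = 42376081/10359670 (S = -6987*(-1/1390) + 6977*(-1/7453) = 6987/1390 - 6977/7453 = 42376081/10359670 ≈ 4.0905)
h + (U(c) - S) = 28438 + ((-3 + 2*6**2) - 1*42376081/10359670) = 28438 + ((-3 + 2*36) - 42376081/10359670) = 28438 + ((-3 + 72) - 42376081/10359670) = 28438 + (69 - 42376081/10359670) = 28438 + 672441149/10359670 = 295280736609/10359670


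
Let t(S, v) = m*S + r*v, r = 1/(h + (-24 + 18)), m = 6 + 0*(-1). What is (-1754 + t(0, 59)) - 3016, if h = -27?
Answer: -157469/33 ≈ -4771.8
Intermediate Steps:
m = 6 (m = 6 + 0 = 6)
r = -1/33 (r = 1/(-27 + (-24 + 18)) = 1/(-27 - 6) = 1/(-33) = -1/33 ≈ -0.030303)
t(S, v) = 6*S - v/33
(-1754 + t(0, 59)) - 3016 = (-1754 + (6*0 - 1/33*59)) - 3016 = (-1754 + (0 - 59/33)) - 3016 = (-1754 - 59/33) - 3016 = -57941/33 - 3016 = -157469/33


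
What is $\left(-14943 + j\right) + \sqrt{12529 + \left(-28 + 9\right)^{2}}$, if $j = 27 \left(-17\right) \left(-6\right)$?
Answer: $-12189 + \sqrt{12890} \approx -12075.0$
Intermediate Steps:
$j = 2754$ ($j = \left(-459\right) \left(-6\right) = 2754$)
$\left(-14943 + j\right) + \sqrt{12529 + \left(-28 + 9\right)^{2}} = \left(-14943 + 2754\right) + \sqrt{12529 + \left(-28 + 9\right)^{2}} = -12189 + \sqrt{12529 + \left(-19\right)^{2}} = -12189 + \sqrt{12529 + 361} = -12189 + \sqrt{12890}$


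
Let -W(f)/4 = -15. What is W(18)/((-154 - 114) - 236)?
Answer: -5/42 ≈ -0.11905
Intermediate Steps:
W(f) = 60 (W(f) = -4*(-15) = 60)
W(18)/((-154 - 114) - 236) = 60/((-154 - 114) - 236) = 60/(-268 - 236) = 60/(-504) = 60*(-1/504) = -5/42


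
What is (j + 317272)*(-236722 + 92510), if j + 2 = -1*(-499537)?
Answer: -117793371084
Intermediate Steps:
j = 499535 (j = -2 - 1*(-499537) = -2 + 499537 = 499535)
(j + 317272)*(-236722 + 92510) = (499535 + 317272)*(-236722 + 92510) = 816807*(-144212) = -117793371084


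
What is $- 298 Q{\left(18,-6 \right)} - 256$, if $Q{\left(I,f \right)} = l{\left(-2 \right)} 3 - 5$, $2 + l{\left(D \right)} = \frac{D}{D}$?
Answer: $2128$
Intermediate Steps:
$l{\left(D \right)} = -1$ ($l{\left(D \right)} = -2 + \frac{D}{D} = -2 + 1 = -1$)
$Q{\left(I,f \right)} = -8$ ($Q{\left(I,f \right)} = \left(-1\right) 3 - 5 = -3 - 5 = -8$)
$- 298 Q{\left(18,-6 \right)} - 256 = \left(-298\right) \left(-8\right) - 256 = 2384 - 256 = 2128$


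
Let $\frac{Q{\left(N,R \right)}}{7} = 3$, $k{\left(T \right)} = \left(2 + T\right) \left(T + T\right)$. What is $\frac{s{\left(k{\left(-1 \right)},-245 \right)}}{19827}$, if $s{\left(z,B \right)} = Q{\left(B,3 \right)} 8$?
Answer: $\frac{56}{6609} \approx 0.0084733$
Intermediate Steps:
$k{\left(T \right)} = 2 T \left(2 + T\right)$ ($k{\left(T \right)} = \left(2 + T\right) 2 T = 2 T \left(2 + T\right)$)
$Q{\left(N,R \right)} = 21$ ($Q{\left(N,R \right)} = 7 \cdot 3 = 21$)
$s{\left(z,B \right)} = 168$ ($s{\left(z,B \right)} = 21 \cdot 8 = 168$)
$\frac{s{\left(k{\left(-1 \right)},-245 \right)}}{19827} = \frac{168}{19827} = 168 \cdot \frac{1}{19827} = \frac{56}{6609}$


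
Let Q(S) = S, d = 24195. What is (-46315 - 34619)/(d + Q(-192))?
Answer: -3854/1143 ≈ -3.3718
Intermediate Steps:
(-46315 - 34619)/(d + Q(-192)) = (-46315 - 34619)/(24195 - 192) = -80934/24003 = -80934*1/24003 = -3854/1143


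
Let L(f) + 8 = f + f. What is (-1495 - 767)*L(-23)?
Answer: 122148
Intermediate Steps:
L(f) = -8 + 2*f (L(f) = -8 + (f + f) = -8 + 2*f)
(-1495 - 767)*L(-23) = (-1495 - 767)*(-8 + 2*(-23)) = -2262*(-8 - 46) = -2262*(-54) = 122148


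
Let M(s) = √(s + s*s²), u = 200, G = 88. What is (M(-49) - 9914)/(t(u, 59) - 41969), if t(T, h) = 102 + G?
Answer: 9914/41779 - 7*I*√2402/41779 ≈ 0.2373 - 0.0082116*I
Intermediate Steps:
t(T, h) = 190 (t(T, h) = 102 + 88 = 190)
M(s) = √(s + s³)
(M(-49) - 9914)/(t(u, 59) - 41969) = (√(-49 + (-49)³) - 9914)/(190 - 41969) = (√(-49 - 117649) - 9914)/(-41779) = (√(-117698) - 9914)*(-1/41779) = (7*I*√2402 - 9914)*(-1/41779) = (-9914 + 7*I*√2402)*(-1/41779) = 9914/41779 - 7*I*√2402/41779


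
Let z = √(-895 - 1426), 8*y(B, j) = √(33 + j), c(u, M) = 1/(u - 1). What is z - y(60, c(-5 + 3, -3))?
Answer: -7*√6/24 + I*√2321 ≈ -0.71443 + 48.177*I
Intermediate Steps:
c(u, M) = 1/(-1 + u)
y(B, j) = √(33 + j)/8
z = I*√2321 (z = √(-2321) = I*√2321 ≈ 48.177*I)
z - y(60, c(-5 + 3, -3)) = I*√2321 - √(33 + 1/(-1 + (-5 + 3)))/8 = I*√2321 - √(33 + 1/(-1 - 2))/8 = I*√2321 - √(33 + 1/(-3))/8 = I*√2321 - √(33 - ⅓)/8 = I*√2321 - √(98/3)/8 = I*√2321 - 7*√6/3/8 = I*√2321 - 7*√6/24 = -7*√6/24 + I*√2321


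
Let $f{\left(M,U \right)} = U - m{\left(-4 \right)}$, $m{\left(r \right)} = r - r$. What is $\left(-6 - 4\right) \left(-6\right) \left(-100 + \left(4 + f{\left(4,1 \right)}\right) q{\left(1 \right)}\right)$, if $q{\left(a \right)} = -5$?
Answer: $-7500$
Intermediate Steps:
$m{\left(r \right)} = 0$
$f{\left(M,U \right)} = U$ ($f{\left(M,U \right)} = U - 0 = U + 0 = U$)
$\left(-6 - 4\right) \left(-6\right) \left(-100 + \left(4 + f{\left(4,1 \right)}\right) q{\left(1 \right)}\right) = \left(-6 - 4\right) \left(-6\right) \left(-100 + \left(4 + 1\right) \left(-5\right)\right) = \left(-10\right) \left(-6\right) \left(-100 + 5 \left(-5\right)\right) = 60 \left(-100 - 25\right) = 60 \left(-125\right) = -7500$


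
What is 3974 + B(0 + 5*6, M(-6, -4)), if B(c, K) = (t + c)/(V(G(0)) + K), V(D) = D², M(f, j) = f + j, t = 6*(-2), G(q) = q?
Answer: 19861/5 ≈ 3972.2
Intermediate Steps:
t = -12
B(c, K) = (-12 + c)/K (B(c, K) = (-12 + c)/(0² + K) = (-12 + c)/(0 + K) = (-12 + c)/K)
3974 + B(0 + 5*6, M(-6, -4)) = 3974 + (-12 + (0 + 5*6))/(-6 - 4) = 3974 + (-12 + (0 + 30))/(-10) = 3974 - (-12 + 30)/10 = 3974 - ⅒*18 = 3974 - 9/5 = 19861/5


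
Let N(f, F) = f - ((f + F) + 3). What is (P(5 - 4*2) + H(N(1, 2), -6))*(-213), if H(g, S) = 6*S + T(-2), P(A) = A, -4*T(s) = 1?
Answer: 33441/4 ≈ 8360.3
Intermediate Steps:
T(s) = -¼ (T(s) = -¼*1 = -¼)
N(f, F) = -3 - F (N(f, F) = f - ((F + f) + 3) = f - (3 + F + f) = f + (-3 - F - f) = -3 - F)
H(g, S) = -¼ + 6*S (H(g, S) = 6*S - ¼ = -¼ + 6*S)
(P(5 - 4*2) + H(N(1, 2), -6))*(-213) = ((5 - 4*2) + (-¼ + 6*(-6)))*(-213) = ((5 - 8) + (-¼ - 36))*(-213) = (-3 - 145/4)*(-213) = -157/4*(-213) = 33441/4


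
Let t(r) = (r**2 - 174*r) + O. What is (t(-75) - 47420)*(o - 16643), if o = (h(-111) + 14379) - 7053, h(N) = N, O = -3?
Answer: 271036144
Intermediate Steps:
t(r) = -3 + r**2 - 174*r (t(r) = (r**2 - 174*r) - 3 = -3 + r**2 - 174*r)
o = 7215 (o = (-111 + 14379) - 7053 = 14268 - 7053 = 7215)
(t(-75) - 47420)*(o - 16643) = ((-3 + (-75)**2 - 174*(-75)) - 47420)*(7215 - 16643) = ((-3 + 5625 + 13050) - 47420)*(-9428) = (18672 - 47420)*(-9428) = -28748*(-9428) = 271036144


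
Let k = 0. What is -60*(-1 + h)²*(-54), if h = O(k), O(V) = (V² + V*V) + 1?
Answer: 0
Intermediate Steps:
O(V) = 1 + 2*V² (O(V) = (V² + V²) + 1 = 2*V² + 1 = 1 + 2*V²)
h = 1 (h = 1 + 2*0² = 1 + 2*0 = 1 + 0 = 1)
-60*(-1 + h)²*(-54) = -60*(-1 + 1)²*(-54) = -60*0²*(-54) = -60*0*(-54) = 0*(-54) = 0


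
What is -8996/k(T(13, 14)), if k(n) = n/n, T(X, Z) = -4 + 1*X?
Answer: -8996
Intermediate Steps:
T(X, Z) = -4 + X
k(n) = 1
-8996/k(T(13, 14)) = -8996/1 = -8996*1 = -8996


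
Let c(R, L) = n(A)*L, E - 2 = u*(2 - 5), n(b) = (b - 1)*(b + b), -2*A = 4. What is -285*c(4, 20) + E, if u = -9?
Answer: -68371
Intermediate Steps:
A = -2 (A = -½*4 = -2)
n(b) = 2*b*(-1 + b) (n(b) = (-1 + b)*(2*b) = 2*b*(-1 + b))
E = 29 (E = 2 - 9*(2 - 5) = 2 - 9*(-3) = 2 + 27 = 29)
c(R, L) = 12*L (c(R, L) = (2*(-2)*(-1 - 2))*L = (2*(-2)*(-3))*L = 12*L)
-285*c(4, 20) + E = -3420*20 + 29 = -285*240 + 29 = -68400 + 29 = -68371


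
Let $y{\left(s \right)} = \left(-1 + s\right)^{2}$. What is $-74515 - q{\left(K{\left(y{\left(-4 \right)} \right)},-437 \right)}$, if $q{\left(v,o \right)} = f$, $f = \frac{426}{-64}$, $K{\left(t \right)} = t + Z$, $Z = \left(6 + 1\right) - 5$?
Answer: $- \frac{2384267}{32} \approx -74508.0$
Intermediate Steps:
$Z = 2$ ($Z = 7 - 5 = 2$)
$K{\left(t \right)} = 2 + t$ ($K{\left(t \right)} = t + 2 = 2 + t$)
$f = - \frac{213}{32}$ ($f = 426 \left(- \frac{1}{64}\right) = - \frac{213}{32} \approx -6.6563$)
$q{\left(v,o \right)} = - \frac{213}{32}$
$-74515 - q{\left(K{\left(y{\left(-4 \right)} \right)},-437 \right)} = -74515 - - \frac{213}{32} = -74515 + \frac{213}{32} = - \frac{2384267}{32}$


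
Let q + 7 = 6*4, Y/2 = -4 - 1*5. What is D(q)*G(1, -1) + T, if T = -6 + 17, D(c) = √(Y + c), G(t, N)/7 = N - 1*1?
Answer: 11 - 14*I ≈ 11.0 - 14.0*I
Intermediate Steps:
Y = -18 (Y = 2*(-4 - 1*5) = 2*(-4 - 5) = 2*(-9) = -18)
G(t, N) = -7 + 7*N (G(t, N) = 7*(N - 1*1) = 7*(N - 1) = 7*(-1 + N) = -7 + 7*N)
q = 17 (q = -7 + 6*4 = -7 + 24 = 17)
D(c) = √(-18 + c)
T = 11
D(q)*G(1, -1) + T = √(-18 + 17)*(-7 + 7*(-1)) + 11 = √(-1)*(-7 - 7) + 11 = I*(-14) + 11 = -14*I + 11 = 11 - 14*I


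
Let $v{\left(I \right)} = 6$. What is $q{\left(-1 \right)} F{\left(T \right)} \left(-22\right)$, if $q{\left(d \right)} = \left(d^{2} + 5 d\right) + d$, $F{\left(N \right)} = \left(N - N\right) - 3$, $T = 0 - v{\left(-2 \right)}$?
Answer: $-330$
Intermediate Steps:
$T = -6$ ($T = 0 - 6 = -6$)
$F{\left(N \right)} = -3$ ($F{\left(N \right)} = 0 - 3 = -3$)
$q{\left(d \right)} = d^{2} + 6 d$
$q{\left(-1 \right)} F{\left(T \right)} \left(-22\right) = - (6 - 1) \left(-3\right) \left(-22\right) = \left(-1\right) 5 \left(-3\right) \left(-22\right) = \left(-5\right) \left(-3\right) \left(-22\right) = 15 \left(-22\right) = -330$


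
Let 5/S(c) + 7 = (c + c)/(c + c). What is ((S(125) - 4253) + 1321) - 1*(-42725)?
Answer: 238753/6 ≈ 39792.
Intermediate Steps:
S(c) = -⅚ (S(c) = 5/(-7 + (c + c)/(c + c)) = 5/(-7 + (2*c)/((2*c))) = 5/(-7 + (2*c)*(1/(2*c))) = 5/(-7 + 1) = 5/(-6) = 5*(-⅙) = -⅚)
((S(125) - 4253) + 1321) - 1*(-42725) = ((-⅚ - 4253) + 1321) - 1*(-42725) = (-25523/6 + 1321) + 42725 = -17597/6 + 42725 = 238753/6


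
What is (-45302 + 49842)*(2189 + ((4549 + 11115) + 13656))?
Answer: 143050860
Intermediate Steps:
(-45302 + 49842)*(2189 + ((4549 + 11115) + 13656)) = 4540*(2189 + (15664 + 13656)) = 4540*(2189 + 29320) = 4540*31509 = 143050860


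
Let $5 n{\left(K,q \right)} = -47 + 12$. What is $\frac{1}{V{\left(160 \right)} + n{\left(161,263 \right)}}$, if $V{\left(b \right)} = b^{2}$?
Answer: $\frac{1}{25593} \approx 3.9073 \cdot 10^{-5}$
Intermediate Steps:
$n{\left(K,q \right)} = -7$ ($n{\left(K,q \right)} = \frac{-47 + 12}{5} = \frac{1}{5} \left(-35\right) = -7$)
$\frac{1}{V{\left(160 \right)} + n{\left(161,263 \right)}} = \frac{1}{160^{2} - 7} = \frac{1}{25600 - 7} = \frac{1}{25593}$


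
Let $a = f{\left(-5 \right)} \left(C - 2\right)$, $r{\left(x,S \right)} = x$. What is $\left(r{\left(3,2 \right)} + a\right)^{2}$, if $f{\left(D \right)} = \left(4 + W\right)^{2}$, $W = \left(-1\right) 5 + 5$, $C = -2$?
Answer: $3721$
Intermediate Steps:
$W = 0$ ($W = -5 + 5 = 0$)
$f{\left(D \right)} = 16$ ($f{\left(D \right)} = \left(4 + 0\right)^{2} = 4^{2} = 16$)
$a = -64$ ($a = 16 \left(-2 - 2\right) = 16 \left(-4\right) = -64$)
$\left(r{\left(3,2 \right)} + a\right)^{2} = \left(3 - 64\right)^{2} = \left(-61\right)^{2} = 3721$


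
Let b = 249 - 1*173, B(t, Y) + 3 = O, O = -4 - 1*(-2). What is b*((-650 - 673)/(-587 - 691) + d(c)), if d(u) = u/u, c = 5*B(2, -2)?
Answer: 10982/71 ≈ 154.68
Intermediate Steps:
O = -2 (O = -4 + 2 = -2)
B(t, Y) = -5 (B(t, Y) = -3 - 2 = -5)
c = -25 (c = 5*(-5) = -25)
b = 76 (b = 249 - 173 = 76)
d(u) = 1
b*((-650 - 673)/(-587 - 691) + d(c)) = 76*((-650 - 673)/(-587 - 691) + 1) = 76*(-1323/(-1278) + 1) = 76*(-1323*(-1/1278) + 1) = 76*(147/142 + 1) = 76*(289/142) = 10982/71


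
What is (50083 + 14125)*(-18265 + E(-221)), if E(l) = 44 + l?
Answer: -1184123936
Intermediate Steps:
(50083 + 14125)*(-18265 + E(-221)) = (50083 + 14125)*(-18265 + (44 - 221)) = 64208*(-18265 - 177) = 64208*(-18442) = -1184123936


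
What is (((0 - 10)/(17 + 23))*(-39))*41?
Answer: 1599/4 ≈ 399.75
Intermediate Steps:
(((0 - 10)/(17 + 23))*(-39))*41 = (-10/40*(-39))*41 = (-10*1/40*(-39))*41 = -¼*(-39)*41 = (39/4)*41 = 1599/4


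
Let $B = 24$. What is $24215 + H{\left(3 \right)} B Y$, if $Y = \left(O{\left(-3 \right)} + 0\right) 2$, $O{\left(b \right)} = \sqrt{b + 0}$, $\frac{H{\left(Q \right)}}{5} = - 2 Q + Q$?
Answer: $24215 - 720 i \sqrt{3} \approx 24215.0 - 1247.1 i$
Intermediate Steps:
$H{\left(Q \right)} = - 5 Q$ ($H{\left(Q \right)} = 5 \left(- 2 Q + Q\right) = 5 \left(- Q\right) = - 5 Q$)
$O{\left(b \right)} = \sqrt{b}$
$Y = 2 i \sqrt{3}$ ($Y = \left(\sqrt{-3} + 0\right) 2 = \left(i \sqrt{3} + 0\right) 2 = i \sqrt{3} \cdot 2 = 2 i \sqrt{3} \approx 3.4641 i$)
$24215 + H{\left(3 \right)} B Y = 24215 + \left(-5\right) 3 \cdot 24 \cdot 2 i \sqrt{3} = 24215 + \left(-15\right) 24 \cdot 2 i \sqrt{3} = 24215 - 360 \cdot 2 i \sqrt{3} = 24215 - 720 i \sqrt{3}$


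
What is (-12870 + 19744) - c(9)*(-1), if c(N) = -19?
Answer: 6855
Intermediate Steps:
(-12870 + 19744) - c(9)*(-1) = (-12870 + 19744) - (-19)*(-1) = 6874 - 1*19 = 6874 - 19 = 6855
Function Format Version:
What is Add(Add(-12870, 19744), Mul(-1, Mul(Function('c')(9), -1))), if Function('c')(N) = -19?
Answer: 6855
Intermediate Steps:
Add(Add(-12870, 19744), Mul(-1, Mul(Function('c')(9), -1))) = Add(Add(-12870, 19744), Mul(-1, Mul(-19, -1))) = Add(6874, Mul(-1, 19)) = Add(6874, -19) = 6855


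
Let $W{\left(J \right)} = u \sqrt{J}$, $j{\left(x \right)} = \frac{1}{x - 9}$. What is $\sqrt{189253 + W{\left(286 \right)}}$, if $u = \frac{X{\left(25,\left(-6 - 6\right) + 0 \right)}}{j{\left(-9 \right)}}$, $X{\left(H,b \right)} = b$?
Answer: $\sqrt{189253 + 216 \sqrt{286}} \approx 439.21$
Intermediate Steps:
$j{\left(x \right)} = \frac{1}{-9 + x}$
$u = 216$ ($u = \frac{\left(-6 - 6\right) + 0}{\frac{1}{-9 - 9}} = \frac{-12 + 0}{\frac{1}{-18}} = - \frac{12}{- \frac{1}{18}} = \left(-12\right) \left(-18\right) = 216$)
$W{\left(J \right)} = 216 \sqrt{J}$
$\sqrt{189253 + W{\left(286 \right)}} = \sqrt{189253 + 216 \sqrt{286}}$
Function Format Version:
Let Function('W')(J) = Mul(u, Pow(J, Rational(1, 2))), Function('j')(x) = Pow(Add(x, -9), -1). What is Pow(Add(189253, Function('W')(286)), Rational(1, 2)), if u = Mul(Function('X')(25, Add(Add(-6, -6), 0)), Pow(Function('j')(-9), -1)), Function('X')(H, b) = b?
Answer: Pow(Add(189253, Mul(216, Pow(286, Rational(1, 2)))), Rational(1, 2)) ≈ 439.21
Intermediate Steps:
Function('j')(x) = Pow(Add(-9, x), -1)
u = 216 (u = Mul(Add(Add(-6, -6), 0), Pow(Pow(Add(-9, -9), -1), -1)) = Mul(Add(-12, 0), Pow(Pow(-18, -1), -1)) = Mul(-12, Pow(Rational(-1, 18), -1)) = Mul(-12, -18) = 216)
Function('W')(J) = Mul(216, Pow(J, Rational(1, 2)))
Pow(Add(189253, Function('W')(286)), Rational(1, 2)) = Pow(Add(189253, Mul(216, Pow(286, Rational(1, 2)))), Rational(1, 2))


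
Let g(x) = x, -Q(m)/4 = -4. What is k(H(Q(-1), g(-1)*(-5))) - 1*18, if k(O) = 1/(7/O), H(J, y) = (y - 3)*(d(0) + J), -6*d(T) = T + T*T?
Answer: -94/7 ≈ -13.429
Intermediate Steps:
Q(m) = 16 (Q(m) = -4*(-4) = 16)
d(T) = -T/6 - T²/6 (d(T) = -(T + T*T)/6 = -(T + T²)/6 = -T/6 - T²/6)
H(J, y) = J*(-3 + y) (H(J, y) = (y - 3)*(-⅙*0*(1 + 0) + J) = (-3 + y)*(-⅙*0*1 + J) = (-3 + y)*(0 + J) = (-3 + y)*J = J*(-3 + y))
k(O) = O/7
k(H(Q(-1), g(-1)*(-5))) - 1*18 = (16*(-3 - 1*(-5)))/7 - 1*18 = (16*(-3 + 5))/7 - 18 = (16*2)/7 - 18 = (⅐)*32 - 18 = 32/7 - 18 = -94/7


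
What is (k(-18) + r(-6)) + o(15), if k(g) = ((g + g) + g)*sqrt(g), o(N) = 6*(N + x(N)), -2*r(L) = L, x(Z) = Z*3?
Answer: 363 - 162*I*sqrt(2) ≈ 363.0 - 229.1*I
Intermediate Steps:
x(Z) = 3*Z
r(L) = -L/2
o(N) = 24*N (o(N) = 6*(N + 3*N) = 6*(4*N) = 24*N)
k(g) = 3*g**(3/2) (k(g) = (2*g + g)*sqrt(g) = (3*g)*sqrt(g) = 3*g**(3/2))
(k(-18) + r(-6)) + o(15) = (3*(-18)**(3/2) - 1/2*(-6)) + 24*15 = (3*(-54*I*sqrt(2)) + 3) + 360 = (-162*I*sqrt(2) + 3) + 360 = (3 - 162*I*sqrt(2)) + 360 = 363 - 162*I*sqrt(2)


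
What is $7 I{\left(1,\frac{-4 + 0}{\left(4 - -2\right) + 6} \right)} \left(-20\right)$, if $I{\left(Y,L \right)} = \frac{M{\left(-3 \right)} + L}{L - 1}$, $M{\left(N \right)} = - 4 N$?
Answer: $1225$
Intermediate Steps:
$I{\left(Y,L \right)} = \frac{12 + L}{-1 + L}$ ($I{\left(Y,L \right)} = \frac{\left(-4\right) \left(-3\right) + L}{L - 1} = \frac{12 + L}{-1 + L}$)
$7 I{\left(1,\frac{-4 + 0}{\left(4 - -2\right) + 6} \right)} \left(-20\right) = 7 \frac{12 + \frac{-4 + 0}{\left(4 - -2\right) + 6}}{-1 + \frac{-4 + 0}{\left(4 - -2\right) + 6}} \left(-20\right) = 7 \frac{12 - \frac{4}{\left(4 + 2\right) + 6}}{-1 - \frac{4}{\left(4 + 2\right) + 6}} \left(-20\right) = 7 \frac{12 - \frac{4}{6 + 6}}{-1 - \frac{4}{6 + 6}} \left(-20\right) = 7 \frac{12 - \frac{4}{12}}{-1 - \frac{4}{12}} \left(-20\right) = 7 \frac{12 - \frac{1}{3}}{-1 - \frac{1}{3}} \left(-20\right) = 7 \frac{1}{- \frac{4}{3}} \cdot \frac{35}{3} \left(-20\right) = 7 \left(\left(- \frac{3}{4}\right) \frac{35}{3}\right) \left(-20\right) = 7 \left(- \frac{35}{4}\right) \left(-20\right) = \left(- \frac{245}{4}\right) \left(-20\right) = 1225$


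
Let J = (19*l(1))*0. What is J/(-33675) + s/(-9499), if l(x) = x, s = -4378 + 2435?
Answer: 1943/9499 ≈ 0.20455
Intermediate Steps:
s = -1943
J = 0 (J = (19*1)*0 = 19*0 = 0)
J/(-33675) + s/(-9499) = 0/(-33675) - 1943/(-9499) = 0*(-1/33675) - 1943*(-1/9499) = 0 + 1943/9499 = 1943/9499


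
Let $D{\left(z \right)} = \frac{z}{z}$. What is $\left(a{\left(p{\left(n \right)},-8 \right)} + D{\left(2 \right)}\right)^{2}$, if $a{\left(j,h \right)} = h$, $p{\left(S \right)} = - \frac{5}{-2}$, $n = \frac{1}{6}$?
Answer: $49$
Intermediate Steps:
$n = \frac{1}{6} \approx 0.16667$
$p{\left(S \right)} = \frac{5}{2}$ ($p{\left(S \right)} = \left(-5\right) \left(- \frac{1}{2}\right) = \frac{5}{2}$)
$D{\left(z \right)} = 1$
$\left(a{\left(p{\left(n \right)},-8 \right)} + D{\left(2 \right)}\right)^{2} = \left(-8 + 1\right)^{2} = \left(-7\right)^{2} = 49$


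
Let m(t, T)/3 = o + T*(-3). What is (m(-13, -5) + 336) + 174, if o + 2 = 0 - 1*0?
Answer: 549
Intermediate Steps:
o = -2 (o = -2 + (0 - 1*0) = -2 + (0 + 0) = -2 + 0 = -2)
m(t, T) = -6 - 9*T (m(t, T) = 3*(-2 + T*(-3)) = 3*(-2 - 3*T) = -6 - 9*T)
(m(-13, -5) + 336) + 174 = ((-6 - 9*(-5)) + 336) + 174 = ((-6 + 45) + 336) + 174 = (39 + 336) + 174 = 375 + 174 = 549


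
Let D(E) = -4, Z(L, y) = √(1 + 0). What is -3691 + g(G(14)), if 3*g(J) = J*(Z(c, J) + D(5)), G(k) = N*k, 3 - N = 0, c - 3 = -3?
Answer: -3733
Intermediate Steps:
c = 0 (c = 3 - 3 = 0)
Z(L, y) = 1 (Z(L, y) = √1 = 1)
N = 3 (N = 3 - 1*0 = 3 + 0 = 3)
G(k) = 3*k
g(J) = -J (g(J) = (J*(1 - 4))/3 = (J*(-3))/3 = (-3*J)/3 = -J)
-3691 + g(G(14)) = -3691 - 3*14 = -3691 - 1*42 = -3691 - 42 = -3733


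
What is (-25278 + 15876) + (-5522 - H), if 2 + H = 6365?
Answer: -21287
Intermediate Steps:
H = 6363 (H = -2 + 6365 = 6363)
(-25278 + 15876) + (-5522 - H) = (-25278 + 15876) + (-5522 - 1*6363) = -9402 + (-5522 - 6363) = -9402 - 11885 = -21287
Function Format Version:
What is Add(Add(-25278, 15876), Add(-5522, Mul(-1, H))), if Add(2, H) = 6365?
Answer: -21287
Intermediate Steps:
H = 6363 (H = Add(-2, 6365) = 6363)
Add(Add(-25278, 15876), Add(-5522, Mul(-1, H))) = Add(Add(-25278, 15876), Add(-5522, Mul(-1, 6363))) = Add(-9402, Add(-5522, -6363)) = Add(-9402, -11885) = -21287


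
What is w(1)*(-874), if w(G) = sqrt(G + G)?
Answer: -874*sqrt(2) ≈ -1236.0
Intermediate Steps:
w(G) = sqrt(2)*sqrt(G) (w(G) = sqrt(2*G) = sqrt(2)*sqrt(G))
w(1)*(-874) = (sqrt(2)*sqrt(1))*(-874) = (sqrt(2)*1)*(-874) = sqrt(2)*(-874) = -874*sqrt(2)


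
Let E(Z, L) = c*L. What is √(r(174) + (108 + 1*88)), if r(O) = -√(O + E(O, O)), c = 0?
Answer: √(196 - √174) ≈ 13.521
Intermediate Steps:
E(Z, L) = 0 (E(Z, L) = 0*L = 0)
r(O) = -√O (r(O) = -√(O + 0) = -√O)
√(r(174) + (108 + 1*88)) = √(-√174 + (108 + 1*88)) = √(-√174 + (108 + 88)) = √(-√174 + 196) = √(196 - √174)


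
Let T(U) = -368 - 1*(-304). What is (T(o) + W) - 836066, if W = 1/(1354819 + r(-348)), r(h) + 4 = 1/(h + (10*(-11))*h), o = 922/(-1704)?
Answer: -42969425207213598/51390842581 ≈ -8.3613e+5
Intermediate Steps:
o = -461/852 (o = 922*(-1/1704) = -461/852 ≈ -0.54108)
T(U) = -64 (T(U) = -368 + 304 = -64)
r(h) = -4 - 1/(109*h) (r(h) = -4 + 1/(h + (10*(-11))*h) = -4 + 1/(h - 110*h) = -4 + 1/(-109*h) = -4 - 1/(109*h))
W = 37932/51390842581 (W = 1/(1354819 + (-4 - 1/109/(-348))) = 1/(1354819 + (-4 - 1/109*(-1/348))) = 1/(1354819 + (-4 + 1/37932)) = 1/(1354819 - 151727/37932) = 1/(51390842581/37932) = 37932/51390842581 ≈ 7.3811e-7)
(T(o) + W) - 836066 = (-64 + 37932/51390842581) - 836066 = -3289013887252/51390842581 - 836066 = -42969425207213598/51390842581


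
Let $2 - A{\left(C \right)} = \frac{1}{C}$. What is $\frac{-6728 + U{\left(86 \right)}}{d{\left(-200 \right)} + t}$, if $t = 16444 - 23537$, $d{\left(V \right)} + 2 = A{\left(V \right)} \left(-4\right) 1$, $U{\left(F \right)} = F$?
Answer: $\frac{332100}{355151} \approx 0.93509$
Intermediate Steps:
$A{\left(C \right)} = 2 - \frac{1}{C}$
$d{\left(V \right)} = -10 + \frac{4}{V}$ ($d{\left(V \right)} = -2 + \left(2 - \frac{1}{V}\right) \left(-4\right) 1 = -2 + \left(-8 + \frac{4}{V}\right) 1 = -2 - \left(8 - \frac{4}{V}\right) = -10 + \frac{4}{V}$)
$t = -7093$
$\frac{-6728 + U{\left(86 \right)}}{d{\left(-200 \right)} + t} = \frac{-6728 + 86}{\left(-10 + \frac{4}{-200}\right) - 7093} = - \frac{6642}{\left(-10 + 4 \left(- \frac{1}{200}\right)\right) - 7093} = - \frac{6642}{\left(-10 - \frac{1}{50}\right) - 7093} = - \frac{6642}{- \frac{501}{50} - 7093} = - \frac{6642}{- \frac{355151}{50}} = \left(-6642\right) \left(- \frac{50}{355151}\right) = \frac{332100}{355151}$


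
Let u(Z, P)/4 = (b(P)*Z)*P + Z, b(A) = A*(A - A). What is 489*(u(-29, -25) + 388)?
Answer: 133008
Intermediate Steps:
b(A) = 0 (b(A) = A*0 = 0)
u(Z, P) = 4*Z (u(Z, P) = 4*((0*Z)*P + Z) = 4*(0*P + Z) = 4*(0 + Z) = 4*Z)
489*(u(-29, -25) + 388) = 489*(4*(-29) + 388) = 489*(-116 + 388) = 489*272 = 133008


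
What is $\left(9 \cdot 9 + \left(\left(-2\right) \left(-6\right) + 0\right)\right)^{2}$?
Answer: $8649$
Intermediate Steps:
$\left(9 \cdot 9 + \left(\left(-2\right) \left(-6\right) + 0\right)\right)^{2} = \left(81 + \left(12 + 0\right)\right)^{2} = \left(81 + 12\right)^{2} = 93^{2} = 8649$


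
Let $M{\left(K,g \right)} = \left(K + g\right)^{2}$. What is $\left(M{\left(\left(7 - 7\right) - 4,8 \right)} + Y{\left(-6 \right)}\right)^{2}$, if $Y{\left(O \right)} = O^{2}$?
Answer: $2704$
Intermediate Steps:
$\left(M{\left(\left(7 - 7\right) - 4,8 \right)} + Y{\left(-6 \right)}\right)^{2} = \left(\left(\left(\left(7 - 7\right) - 4\right) + 8\right)^{2} + \left(-6\right)^{2}\right)^{2} = \left(\left(\left(0 - 4\right) + 8\right)^{2} + 36\right)^{2} = \left(\left(-4 + 8\right)^{2} + 36\right)^{2} = \left(4^{2} + 36\right)^{2} = \left(16 + 36\right)^{2} = 52^{2} = 2704$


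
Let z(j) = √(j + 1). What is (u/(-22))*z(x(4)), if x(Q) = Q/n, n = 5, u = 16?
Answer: -24*√5/55 ≈ -0.97574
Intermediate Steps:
x(Q) = Q/5
z(j) = √(1 + j)
(u/(-22))*z(x(4)) = (16/(-22))*√(1 + (⅕)*4) = (16*(-1/22))*√(1 + ⅘) = -24*√5/55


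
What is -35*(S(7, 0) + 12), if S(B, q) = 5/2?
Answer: -1015/2 ≈ -507.50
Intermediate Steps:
S(B, q) = 5/2 (S(B, q) = 5*(½) = 5/2)
-35*(S(7, 0) + 12) = -35*(5/2 + 12) = -35*29/2 = -1015/2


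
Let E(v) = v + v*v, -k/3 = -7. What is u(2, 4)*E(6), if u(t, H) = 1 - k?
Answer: -840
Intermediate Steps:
k = 21 (k = -3*(-7) = 21)
u(t, H) = -20 (u(t, H) = 1 - 1*21 = 1 - 21 = -20)
E(v) = v + v²
u(2, 4)*E(6) = -120*(1 + 6) = -120*7 = -20*42 = -840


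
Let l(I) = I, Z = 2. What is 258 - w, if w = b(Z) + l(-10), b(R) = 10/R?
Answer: 263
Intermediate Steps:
w = -5 (w = 10/2 - 10 = 10*(½) - 10 = 5 - 10 = -5)
258 - w = 258 - 1*(-5) = 258 + 5 = 263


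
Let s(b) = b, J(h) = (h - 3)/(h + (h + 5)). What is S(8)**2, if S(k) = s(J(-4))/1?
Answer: 49/9 ≈ 5.4444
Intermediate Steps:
J(h) = (-3 + h)/(5 + 2*h) (J(h) = (-3 + h)/(h + (5 + h)) = (-3 + h)/(5 + 2*h))
S(k) = 7/3 (S(k) = ((-3 - 4)/(5 + 2*(-4)))/1 = (-7/(5 - 8))*1 = (-7/(-3))*1 = -1/3*(-7)*1 = (7/3)*1 = 7/3)
S(8)**2 = (7/3)**2 = 49/9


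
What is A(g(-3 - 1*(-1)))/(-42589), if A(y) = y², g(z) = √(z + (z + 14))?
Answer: -10/42589 ≈ -0.00023480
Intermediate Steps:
g(z) = √(14 + 2*z) (g(z) = √(z + (14 + z)) = √(14 + 2*z))
A(g(-3 - 1*(-1)))/(-42589) = (√(14 + 2*(-3 - 1*(-1))))²/(-42589) = (√(14 + 2*(-3 + 1)))²*(-1/42589) = (√(14 + 2*(-2)))²*(-1/42589) = (√(14 - 4))²*(-1/42589) = (√10)²*(-1/42589) = 10*(-1/42589) = -10/42589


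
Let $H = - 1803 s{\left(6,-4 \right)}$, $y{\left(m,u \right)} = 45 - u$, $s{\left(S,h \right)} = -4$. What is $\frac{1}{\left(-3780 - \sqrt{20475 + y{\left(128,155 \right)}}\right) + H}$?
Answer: $\frac{3432}{11758259} + \frac{\sqrt{20365}}{11758259} \approx 0.00030402$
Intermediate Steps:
$H = 7212$ ($H = \left(-1803\right) \left(-4\right) = 7212$)
$\frac{1}{\left(-3780 - \sqrt{20475 + y{\left(128,155 \right)}}\right) + H} = \frac{1}{\left(-3780 - \sqrt{20475 + \left(45 - 155\right)}\right) + 7212} = \frac{1}{\left(-3780 - \sqrt{20475 - 110}\right) + 7212} = \frac{1}{\left(-3780 - \sqrt{20365}\right) + 7212} = \frac{1}{3432 - \sqrt{20365}}$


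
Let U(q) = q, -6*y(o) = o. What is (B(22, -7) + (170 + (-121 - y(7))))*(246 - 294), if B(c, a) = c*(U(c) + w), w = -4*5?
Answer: -4520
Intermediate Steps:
w = -20
y(o) = -o/6
B(c, a) = c*(-20 + c) (B(c, a) = c*(c - 20) = c*(-20 + c))
(B(22, -7) + (170 + (-121 - y(7))))*(246 - 294) = (22*(-20 + 22) + (170 + (-121 - (-1)*7/6)))*(246 - 294) = (22*2 + (170 + (-121 - 1*(-7/6))))*(-48) = (44 + (170 + (-121 + 7/6)))*(-48) = (44 + (170 - 719/6))*(-48) = (44 + 301/6)*(-48) = (565/6)*(-48) = -4520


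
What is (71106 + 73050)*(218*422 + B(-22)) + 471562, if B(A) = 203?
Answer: 13291510606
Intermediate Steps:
(71106 + 73050)*(218*422 + B(-22)) + 471562 = (71106 + 73050)*(218*422 + 203) + 471562 = 144156*(91996 + 203) + 471562 = 144156*92199 + 471562 = 13291039044 + 471562 = 13291510606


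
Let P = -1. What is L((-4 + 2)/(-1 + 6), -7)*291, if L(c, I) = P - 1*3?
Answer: -1164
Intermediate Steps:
L(c, I) = -4 (L(c, I) = -1 - 1*3 = -1 - 3 = -4)
L((-4 + 2)/(-1 + 6), -7)*291 = -4*291 = -1164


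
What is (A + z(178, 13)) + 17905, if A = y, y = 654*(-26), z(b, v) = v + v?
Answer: 927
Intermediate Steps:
z(b, v) = 2*v
y = -17004
A = -17004
(A + z(178, 13)) + 17905 = (-17004 + 2*13) + 17905 = (-17004 + 26) + 17905 = -16978 + 17905 = 927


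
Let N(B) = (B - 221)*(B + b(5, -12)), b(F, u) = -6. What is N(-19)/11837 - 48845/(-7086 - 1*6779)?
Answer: 132273653/32824001 ≈ 4.0298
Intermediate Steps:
N(B) = (-221 + B)*(-6 + B) (N(B) = (B - 221)*(B - 6) = (-221 + B)*(-6 + B))
N(-19)/11837 - 48845/(-7086 - 1*6779) = (1326 + (-19)**2 - 227*(-19))/11837 - 48845/(-7086 - 1*6779) = (1326 + 361 + 4313)*(1/11837) - 48845/(-7086 - 6779) = 6000*(1/11837) - 48845/(-13865) = 6000/11837 - 48845*(-1/13865) = 6000/11837 + 9769/2773 = 132273653/32824001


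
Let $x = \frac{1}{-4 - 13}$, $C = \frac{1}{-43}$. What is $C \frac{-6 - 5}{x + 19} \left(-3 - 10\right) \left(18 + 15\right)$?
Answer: $- \frac{80223}{13846} \approx -5.7939$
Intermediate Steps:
$C = - \frac{1}{43} \approx -0.023256$
$x = - \frac{1}{17}$ ($x = \frac{1}{-17} = - \frac{1}{17} \approx -0.058824$)
$C \frac{-6 - 5}{x + 19} \left(-3 - 10\right) \left(18 + 15\right) = - \frac{\left(-6 - 5\right) \frac{1}{- \frac{1}{17} + 19}}{43} \left(-3 - 10\right) \left(18 + 15\right) = - \frac{\left(-11\right) \frac{1}{\frac{322}{17}}}{43} \left(\left(-13\right) 33\right) = - \frac{\left(-11\right) \frac{17}{322}}{43} \left(-429\right) = \left(- \frac{1}{43}\right) \left(- \frac{187}{322}\right) \left(-429\right) = \frac{187}{13846} \left(-429\right) = - \frac{80223}{13846}$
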